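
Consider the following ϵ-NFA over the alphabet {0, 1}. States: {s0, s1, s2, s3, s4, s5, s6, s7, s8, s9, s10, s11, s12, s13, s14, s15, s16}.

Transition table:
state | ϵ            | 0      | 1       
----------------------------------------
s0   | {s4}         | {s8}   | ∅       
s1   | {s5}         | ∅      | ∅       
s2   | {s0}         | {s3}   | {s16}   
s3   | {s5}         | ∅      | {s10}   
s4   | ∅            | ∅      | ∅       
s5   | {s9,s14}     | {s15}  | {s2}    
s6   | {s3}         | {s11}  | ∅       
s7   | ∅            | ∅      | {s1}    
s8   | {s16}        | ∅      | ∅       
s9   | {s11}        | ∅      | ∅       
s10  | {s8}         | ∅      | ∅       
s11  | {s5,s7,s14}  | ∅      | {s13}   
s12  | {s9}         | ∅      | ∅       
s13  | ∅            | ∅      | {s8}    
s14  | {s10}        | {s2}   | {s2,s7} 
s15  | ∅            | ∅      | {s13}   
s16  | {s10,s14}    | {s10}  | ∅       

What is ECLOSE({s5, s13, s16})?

{s5, s7, s8, s9, s10, s11, s13, s14, s16}

Start with {s5, s13, s16}.
From s5 via ϵ: add s9, s14.
From s16 via ϵ: add s10.
From s9 via ϵ: add s11.
From s10 via ϵ: add s8.
From s11 via ϵ: add s7.
No new states can be added; the closed set is {s5, s7, s8, s9, s10, s11, s13, s14, s16}.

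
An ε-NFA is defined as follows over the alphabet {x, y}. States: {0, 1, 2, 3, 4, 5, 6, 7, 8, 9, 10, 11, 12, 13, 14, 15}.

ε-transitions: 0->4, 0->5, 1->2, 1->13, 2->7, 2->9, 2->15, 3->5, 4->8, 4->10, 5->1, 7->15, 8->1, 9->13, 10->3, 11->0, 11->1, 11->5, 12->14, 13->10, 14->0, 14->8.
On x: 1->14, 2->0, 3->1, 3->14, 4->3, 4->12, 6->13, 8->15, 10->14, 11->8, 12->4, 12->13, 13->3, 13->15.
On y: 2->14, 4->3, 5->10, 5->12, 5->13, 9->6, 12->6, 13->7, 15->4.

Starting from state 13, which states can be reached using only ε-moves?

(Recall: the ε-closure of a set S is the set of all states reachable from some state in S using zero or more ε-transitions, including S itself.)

Start with {13}.
From 13 via ε: add 10.
From 10 via ε: add 3.
From 3 via ε: add 5.
From 5 via ε: add 1.
From 1 via ε: add 2.
From 2 via ε: add 7, 9, 15.
No new states can be added; the closed set is {1, 2, 3, 5, 7, 9, 10, 13, 15}.

{1, 2, 3, 5, 7, 9, 10, 13, 15}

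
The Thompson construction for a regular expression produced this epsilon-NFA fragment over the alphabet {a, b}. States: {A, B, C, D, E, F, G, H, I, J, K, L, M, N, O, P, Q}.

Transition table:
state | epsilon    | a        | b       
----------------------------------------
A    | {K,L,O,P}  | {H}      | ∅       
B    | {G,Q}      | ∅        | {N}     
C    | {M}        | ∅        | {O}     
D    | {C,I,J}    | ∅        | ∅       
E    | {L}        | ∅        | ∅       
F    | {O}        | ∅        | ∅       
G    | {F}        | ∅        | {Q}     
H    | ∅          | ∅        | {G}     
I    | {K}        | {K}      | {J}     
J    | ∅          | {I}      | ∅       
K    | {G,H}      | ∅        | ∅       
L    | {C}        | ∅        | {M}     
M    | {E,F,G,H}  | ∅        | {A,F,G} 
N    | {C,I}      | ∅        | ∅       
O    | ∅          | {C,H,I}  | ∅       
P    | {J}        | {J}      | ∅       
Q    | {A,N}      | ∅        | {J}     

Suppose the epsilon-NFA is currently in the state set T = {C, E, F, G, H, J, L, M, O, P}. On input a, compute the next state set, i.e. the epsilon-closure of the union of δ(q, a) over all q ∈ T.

J on a → {I}.
O on a → {C, H, I}.
P on a → {J}.
No a-transition from C, E, F, G, H, L, M.
Union after reading a: {C, H, I, J}.
Now take the epsilon-closure:
From C via epsilon: add M.
From I via epsilon: add K.
From K via epsilon: add G.
From M via epsilon: add E, F.
From E via epsilon: add L.
From F via epsilon: add O.
No new states can be added; the closed set is {C, E, F, G, H, I, J, K, L, M, O}.

{C, E, F, G, H, I, J, K, L, M, O}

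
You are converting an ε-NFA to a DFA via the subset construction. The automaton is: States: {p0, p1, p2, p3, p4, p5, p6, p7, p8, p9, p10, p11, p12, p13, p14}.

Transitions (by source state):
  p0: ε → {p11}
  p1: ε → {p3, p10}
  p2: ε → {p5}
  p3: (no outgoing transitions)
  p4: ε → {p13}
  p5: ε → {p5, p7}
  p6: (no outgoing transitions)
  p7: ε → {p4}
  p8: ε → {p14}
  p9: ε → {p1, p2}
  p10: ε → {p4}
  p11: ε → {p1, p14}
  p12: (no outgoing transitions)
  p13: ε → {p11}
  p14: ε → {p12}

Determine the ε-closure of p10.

{p1, p3, p4, p10, p11, p12, p13, p14}

Start with {p10}.
From p10 via ε: add p4.
From p4 via ε: add p13.
From p13 via ε: add p11.
From p11 via ε: add p1, p14.
From p1 via ε: add p3.
From p14 via ε: add p12.
No new states can be added; the closed set is {p1, p3, p4, p10, p11, p12, p13, p14}.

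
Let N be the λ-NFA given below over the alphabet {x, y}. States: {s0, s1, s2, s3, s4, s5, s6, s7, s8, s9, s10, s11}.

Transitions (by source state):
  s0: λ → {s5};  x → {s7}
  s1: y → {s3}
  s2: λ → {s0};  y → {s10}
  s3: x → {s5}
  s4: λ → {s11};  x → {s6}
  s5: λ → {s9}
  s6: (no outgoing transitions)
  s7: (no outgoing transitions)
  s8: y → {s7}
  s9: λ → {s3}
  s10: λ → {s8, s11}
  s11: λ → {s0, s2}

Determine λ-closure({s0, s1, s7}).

{s0, s1, s3, s5, s7, s9}

Start with {s0, s1, s7}.
From s0 via λ: add s5.
From s5 via λ: add s9.
From s9 via λ: add s3.
No new states can be added; the closed set is {s0, s1, s3, s5, s7, s9}.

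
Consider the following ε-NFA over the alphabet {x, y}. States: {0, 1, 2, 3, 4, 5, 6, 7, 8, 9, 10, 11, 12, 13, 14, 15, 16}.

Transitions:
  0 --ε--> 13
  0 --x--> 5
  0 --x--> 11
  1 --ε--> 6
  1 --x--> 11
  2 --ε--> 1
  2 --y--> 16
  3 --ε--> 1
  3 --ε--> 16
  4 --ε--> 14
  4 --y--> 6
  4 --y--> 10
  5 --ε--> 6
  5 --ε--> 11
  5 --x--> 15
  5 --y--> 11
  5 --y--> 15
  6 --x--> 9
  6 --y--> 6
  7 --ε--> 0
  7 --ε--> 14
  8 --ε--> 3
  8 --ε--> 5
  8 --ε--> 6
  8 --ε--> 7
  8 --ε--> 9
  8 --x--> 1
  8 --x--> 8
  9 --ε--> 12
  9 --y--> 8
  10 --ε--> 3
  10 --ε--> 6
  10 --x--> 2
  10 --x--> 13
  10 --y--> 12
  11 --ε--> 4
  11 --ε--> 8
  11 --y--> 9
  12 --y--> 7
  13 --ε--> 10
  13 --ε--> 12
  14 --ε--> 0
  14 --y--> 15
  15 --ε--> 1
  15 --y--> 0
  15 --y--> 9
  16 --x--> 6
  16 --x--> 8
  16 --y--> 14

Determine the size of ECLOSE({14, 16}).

Start with {14, 16}.
From 14 via ε: add 0.
From 0 via ε: add 13.
From 13 via ε: add 10, 12.
From 10 via ε: add 3, 6.
From 3 via ε: add 1.
ε-closure = {0, 1, 3, 6, 10, 12, 13, 14, 16}, which has 9 states.

9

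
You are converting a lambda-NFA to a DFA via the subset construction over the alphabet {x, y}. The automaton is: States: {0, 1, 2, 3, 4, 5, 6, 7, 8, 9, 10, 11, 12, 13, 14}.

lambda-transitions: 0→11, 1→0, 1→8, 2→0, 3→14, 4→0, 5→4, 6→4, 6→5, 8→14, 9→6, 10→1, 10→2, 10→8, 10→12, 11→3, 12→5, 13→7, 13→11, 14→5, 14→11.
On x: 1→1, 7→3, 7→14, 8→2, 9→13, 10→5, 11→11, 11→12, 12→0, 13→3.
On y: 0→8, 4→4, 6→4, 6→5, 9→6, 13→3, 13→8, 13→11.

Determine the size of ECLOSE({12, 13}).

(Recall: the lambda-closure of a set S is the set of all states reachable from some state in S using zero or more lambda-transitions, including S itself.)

9

Start with {12, 13}.
From 12 via lambda: add 5.
From 13 via lambda: add 7, 11.
From 5 via lambda: add 4.
From 11 via lambda: add 3.
From 3 via lambda: add 14.
From 4 via lambda: add 0.
lambda-closure = {0, 3, 4, 5, 7, 11, 12, 13, 14}, which has 9 states.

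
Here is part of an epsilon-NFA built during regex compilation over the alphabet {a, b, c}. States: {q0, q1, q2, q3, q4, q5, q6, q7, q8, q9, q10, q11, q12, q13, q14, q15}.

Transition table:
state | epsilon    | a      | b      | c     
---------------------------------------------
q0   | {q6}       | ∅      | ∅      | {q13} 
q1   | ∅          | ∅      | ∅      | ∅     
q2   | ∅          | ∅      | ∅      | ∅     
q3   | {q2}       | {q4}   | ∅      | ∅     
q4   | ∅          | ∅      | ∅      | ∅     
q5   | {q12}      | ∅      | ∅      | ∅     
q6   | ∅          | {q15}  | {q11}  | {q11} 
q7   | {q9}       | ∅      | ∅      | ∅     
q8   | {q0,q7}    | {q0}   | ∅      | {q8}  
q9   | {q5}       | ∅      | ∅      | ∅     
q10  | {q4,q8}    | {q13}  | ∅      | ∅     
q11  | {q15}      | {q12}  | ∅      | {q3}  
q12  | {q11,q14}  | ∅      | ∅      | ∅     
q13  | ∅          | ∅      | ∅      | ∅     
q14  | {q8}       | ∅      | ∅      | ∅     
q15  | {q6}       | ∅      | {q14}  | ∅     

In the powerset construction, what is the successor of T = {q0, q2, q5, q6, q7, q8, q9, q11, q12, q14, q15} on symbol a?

q6 on a → {q15}.
q8 on a → {q0}.
q11 on a → {q12}.
No a-transition from q0, q2, q5, q7, q9, q12, q14, q15.
Union after reading a: {q0, q12, q15}.
Now take the epsilon-closure:
From q0 via epsilon: add q6.
From q12 via epsilon: add q11, q14.
From q14 via epsilon: add q8.
From q8 via epsilon: add q7.
From q7 via epsilon: add q9.
From q9 via epsilon: add q5.
No new states can be added; the closed set is {q0, q5, q6, q7, q8, q9, q11, q12, q14, q15}.

{q0, q5, q6, q7, q8, q9, q11, q12, q14, q15}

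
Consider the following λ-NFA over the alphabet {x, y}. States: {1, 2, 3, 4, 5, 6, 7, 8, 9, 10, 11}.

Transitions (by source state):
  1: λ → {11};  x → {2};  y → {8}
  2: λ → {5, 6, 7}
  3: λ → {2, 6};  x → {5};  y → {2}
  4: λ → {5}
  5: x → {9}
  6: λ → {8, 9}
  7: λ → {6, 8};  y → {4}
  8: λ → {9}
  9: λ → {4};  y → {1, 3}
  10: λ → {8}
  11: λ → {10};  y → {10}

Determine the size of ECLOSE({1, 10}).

Start with {1, 10}.
From 1 via λ: add 11.
From 10 via λ: add 8.
From 8 via λ: add 9.
From 9 via λ: add 4.
From 4 via λ: add 5.
λ-closure = {1, 4, 5, 8, 9, 10, 11}, which has 7 states.

7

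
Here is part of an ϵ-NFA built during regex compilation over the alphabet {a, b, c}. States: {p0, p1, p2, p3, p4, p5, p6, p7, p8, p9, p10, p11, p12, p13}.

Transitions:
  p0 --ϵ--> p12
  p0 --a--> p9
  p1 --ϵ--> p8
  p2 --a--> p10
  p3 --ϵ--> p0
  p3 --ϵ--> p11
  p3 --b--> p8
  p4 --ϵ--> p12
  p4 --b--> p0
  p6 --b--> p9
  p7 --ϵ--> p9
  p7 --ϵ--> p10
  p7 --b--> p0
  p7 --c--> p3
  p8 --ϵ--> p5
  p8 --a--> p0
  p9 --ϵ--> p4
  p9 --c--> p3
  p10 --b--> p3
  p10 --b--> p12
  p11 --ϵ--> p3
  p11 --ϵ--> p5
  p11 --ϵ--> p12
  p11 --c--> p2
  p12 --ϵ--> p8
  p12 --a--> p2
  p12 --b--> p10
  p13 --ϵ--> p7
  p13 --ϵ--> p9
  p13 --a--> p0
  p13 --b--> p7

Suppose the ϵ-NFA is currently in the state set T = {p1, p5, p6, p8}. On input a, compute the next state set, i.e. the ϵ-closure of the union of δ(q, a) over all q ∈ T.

p8 on a → {p0}.
No a-transition from p1, p5, p6.
Union after reading a: {p0}.
Now take the ϵ-closure:
From p0 via ϵ: add p12.
From p12 via ϵ: add p8.
From p8 via ϵ: add p5.
No new states can be added; the closed set is {p0, p5, p8, p12}.

{p0, p5, p8, p12}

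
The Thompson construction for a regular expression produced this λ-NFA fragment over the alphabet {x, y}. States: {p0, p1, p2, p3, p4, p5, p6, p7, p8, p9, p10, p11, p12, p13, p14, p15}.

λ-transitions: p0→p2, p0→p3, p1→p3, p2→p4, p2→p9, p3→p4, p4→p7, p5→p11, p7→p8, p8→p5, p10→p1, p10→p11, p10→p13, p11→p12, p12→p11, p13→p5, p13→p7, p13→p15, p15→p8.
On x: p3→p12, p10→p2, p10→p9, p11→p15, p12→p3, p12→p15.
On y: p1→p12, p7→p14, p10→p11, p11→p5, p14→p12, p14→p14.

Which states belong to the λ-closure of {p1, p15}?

{p1, p3, p4, p5, p7, p8, p11, p12, p15}

Start with {p1, p15}.
From p1 via λ: add p3.
From p15 via λ: add p8.
From p3 via λ: add p4.
From p8 via λ: add p5.
From p4 via λ: add p7.
From p5 via λ: add p11.
From p11 via λ: add p12.
No new states can be added; the closed set is {p1, p3, p4, p5, p7, p8, p11, p12, p15}.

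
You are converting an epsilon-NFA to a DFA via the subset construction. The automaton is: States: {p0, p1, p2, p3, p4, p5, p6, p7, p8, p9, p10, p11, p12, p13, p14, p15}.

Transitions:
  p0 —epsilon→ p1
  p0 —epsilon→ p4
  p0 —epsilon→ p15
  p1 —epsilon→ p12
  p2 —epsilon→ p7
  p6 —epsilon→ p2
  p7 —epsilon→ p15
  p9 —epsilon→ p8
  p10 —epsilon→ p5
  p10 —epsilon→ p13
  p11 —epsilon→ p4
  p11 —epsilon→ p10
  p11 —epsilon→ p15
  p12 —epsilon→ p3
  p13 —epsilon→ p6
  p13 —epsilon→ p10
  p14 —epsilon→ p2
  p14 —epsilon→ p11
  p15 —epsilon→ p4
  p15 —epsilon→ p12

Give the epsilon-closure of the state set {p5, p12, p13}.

{p2, p3, p4, p5, p6, p7, p10, p12, p13, p15}

Start with {p5, p12, p13}.
From p12 via epsilon: add p3.
From p13 via epsilon: add p6, p10.
From p6 via epsilon: add p2.
From p2 via epsilon: add p7.
From p7 via epsilon: add p15.
From p15 via epsilon: add p4.
No new states can be added; the closed set is {p2, p3, p4, p5, p6, p7, p10, p12, p13, p15}.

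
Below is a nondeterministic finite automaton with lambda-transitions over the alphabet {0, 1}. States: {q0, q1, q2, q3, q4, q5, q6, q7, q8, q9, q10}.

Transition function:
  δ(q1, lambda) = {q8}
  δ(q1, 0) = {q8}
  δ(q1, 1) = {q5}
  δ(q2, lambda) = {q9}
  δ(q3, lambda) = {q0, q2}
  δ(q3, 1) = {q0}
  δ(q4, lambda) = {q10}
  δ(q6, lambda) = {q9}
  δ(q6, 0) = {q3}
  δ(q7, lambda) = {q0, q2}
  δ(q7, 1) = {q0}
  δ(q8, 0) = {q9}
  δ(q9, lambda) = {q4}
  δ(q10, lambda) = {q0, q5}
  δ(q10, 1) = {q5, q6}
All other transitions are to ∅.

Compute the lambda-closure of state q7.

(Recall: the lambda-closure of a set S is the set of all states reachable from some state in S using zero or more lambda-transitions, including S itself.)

{q0, q2, q4, q5, q7, q9, q10}

Start with {q7}.
From q7 via lambda: add q0, q2.
From q2 via lambda: add q9.
From q9 via lambda: add q4.
From q4 via lambda: add q10.
From q10 via lambda: add q5.
No new states can be added; the closed set is {q0, q2, q4, q5, q7, q9, q10}.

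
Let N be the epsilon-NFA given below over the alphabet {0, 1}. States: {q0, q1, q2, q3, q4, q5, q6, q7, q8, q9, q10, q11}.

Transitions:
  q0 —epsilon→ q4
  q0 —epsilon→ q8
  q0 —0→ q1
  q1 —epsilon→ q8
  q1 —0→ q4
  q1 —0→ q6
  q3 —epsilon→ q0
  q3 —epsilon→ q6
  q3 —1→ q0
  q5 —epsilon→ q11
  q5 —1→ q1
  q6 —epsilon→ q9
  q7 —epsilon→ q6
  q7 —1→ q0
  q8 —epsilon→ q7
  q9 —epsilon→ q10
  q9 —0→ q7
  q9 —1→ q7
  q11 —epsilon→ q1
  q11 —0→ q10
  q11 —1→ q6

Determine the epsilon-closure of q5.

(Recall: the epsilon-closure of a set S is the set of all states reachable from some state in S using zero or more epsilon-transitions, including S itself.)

Start with {q5}.
From q5 via epsilon: add q11.
From q11 via epsilon: add q1.
From q1 via epsilon: add q8.
From q8 via epsilon: add q7.
From q7 via epsilon: add q6.
From q6 via epsilon: add q9.
From q9 via epsilon: add q10.
No new states can be added; the closed set is {q1, q5, q6, q7, q8, q9, q10, q11}.

{q1, q5, q6, q7, q8, q9, q10, q11}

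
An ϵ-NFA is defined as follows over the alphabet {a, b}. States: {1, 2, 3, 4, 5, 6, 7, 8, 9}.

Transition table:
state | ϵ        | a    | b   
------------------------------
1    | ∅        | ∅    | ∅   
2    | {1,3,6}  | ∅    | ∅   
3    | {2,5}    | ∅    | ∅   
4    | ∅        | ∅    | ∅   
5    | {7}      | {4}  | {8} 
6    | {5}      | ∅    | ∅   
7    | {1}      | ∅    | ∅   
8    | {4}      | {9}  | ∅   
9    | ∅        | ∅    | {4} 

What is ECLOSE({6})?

Start with {6}.
From 6 via ϵ: add 5.
From 5 via ϵ: add 7.
From 7 via ϵ: add 1.
No new states can be added; the closed set is {1, 5, 6, 7}.

{1, 5, 6, 7}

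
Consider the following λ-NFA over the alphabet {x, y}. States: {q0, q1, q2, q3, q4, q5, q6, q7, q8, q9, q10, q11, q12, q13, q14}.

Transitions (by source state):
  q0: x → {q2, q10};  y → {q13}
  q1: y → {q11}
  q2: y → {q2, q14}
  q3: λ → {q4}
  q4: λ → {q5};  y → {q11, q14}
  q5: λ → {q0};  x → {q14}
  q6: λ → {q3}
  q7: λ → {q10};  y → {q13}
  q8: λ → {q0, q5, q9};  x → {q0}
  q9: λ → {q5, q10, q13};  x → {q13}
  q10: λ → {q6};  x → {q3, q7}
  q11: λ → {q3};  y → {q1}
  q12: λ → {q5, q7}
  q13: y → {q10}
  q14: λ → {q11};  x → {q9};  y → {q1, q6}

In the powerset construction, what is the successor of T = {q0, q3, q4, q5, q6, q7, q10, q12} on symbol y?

q0 on y → {q13}.
q4 on y → {q11, q14}.
q7 on y → {q13}.
No y-transition from q3, q5, q6, q10, q12.
Union after reading y: {q11, q13, q14}.
Now take the λ-closure:
From q11 via λ: add q3.
From q3 via λ: add q4.
From q4 via λ: add q5.
From q5 via λ: add q0.
No new states can be added; the closed set is {q0, q3, q4, q5, q11, q13, q14}.

{q0, q3, q4, q5, q11, q13, q14}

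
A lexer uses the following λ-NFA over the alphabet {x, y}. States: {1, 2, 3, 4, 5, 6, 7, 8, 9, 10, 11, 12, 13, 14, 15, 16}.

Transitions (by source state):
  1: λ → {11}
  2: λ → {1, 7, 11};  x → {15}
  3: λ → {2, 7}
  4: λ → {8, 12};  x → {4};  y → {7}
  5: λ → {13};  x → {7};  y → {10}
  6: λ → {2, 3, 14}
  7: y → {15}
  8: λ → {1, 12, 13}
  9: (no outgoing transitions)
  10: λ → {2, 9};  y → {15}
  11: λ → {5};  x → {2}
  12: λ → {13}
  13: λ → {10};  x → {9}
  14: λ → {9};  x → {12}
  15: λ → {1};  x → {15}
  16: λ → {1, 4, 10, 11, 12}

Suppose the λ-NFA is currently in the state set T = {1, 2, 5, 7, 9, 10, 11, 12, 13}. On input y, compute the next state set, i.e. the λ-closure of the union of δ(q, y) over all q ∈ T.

{1, 2, 5, 7, 9, 10, 11, 13, 15}

5 on y → {10}.
7 on y → {15}.
10 on y → {15}.
No y-transition from 1, 2, 9, 11, 12, 13.
Union after reading y: {10, 15}.
Now take the λ-closure:
From 10 via λ: add 2, 9.
From 15 via λ: add 1.
From 1 via λ: add 11.
From 2 via λ: add 7.
From 11 via λ: add 5.
From 5 via λ: add 13.
No new states can be added; the closed set is {1, 2, 5, 7, 9, 10, 11, 13, 15}.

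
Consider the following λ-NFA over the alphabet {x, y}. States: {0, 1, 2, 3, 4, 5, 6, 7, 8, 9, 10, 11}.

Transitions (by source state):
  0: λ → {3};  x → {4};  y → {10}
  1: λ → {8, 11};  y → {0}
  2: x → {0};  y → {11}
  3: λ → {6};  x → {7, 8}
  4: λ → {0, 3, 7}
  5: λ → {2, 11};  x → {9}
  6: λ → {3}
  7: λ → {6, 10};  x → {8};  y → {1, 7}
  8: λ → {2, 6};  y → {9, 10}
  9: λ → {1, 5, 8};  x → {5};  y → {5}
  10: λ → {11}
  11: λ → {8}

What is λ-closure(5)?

Start with {5}.
From 5 via λ: add 2, 11.
From 11 via λ: add 8.
From 8 via λ: add 6.
From 6 via λ: add 3.
No new states can be added; the closed set is {2, 3, 5, 6, 8, 11}.

{2, 3, 5, 6, 8, 11}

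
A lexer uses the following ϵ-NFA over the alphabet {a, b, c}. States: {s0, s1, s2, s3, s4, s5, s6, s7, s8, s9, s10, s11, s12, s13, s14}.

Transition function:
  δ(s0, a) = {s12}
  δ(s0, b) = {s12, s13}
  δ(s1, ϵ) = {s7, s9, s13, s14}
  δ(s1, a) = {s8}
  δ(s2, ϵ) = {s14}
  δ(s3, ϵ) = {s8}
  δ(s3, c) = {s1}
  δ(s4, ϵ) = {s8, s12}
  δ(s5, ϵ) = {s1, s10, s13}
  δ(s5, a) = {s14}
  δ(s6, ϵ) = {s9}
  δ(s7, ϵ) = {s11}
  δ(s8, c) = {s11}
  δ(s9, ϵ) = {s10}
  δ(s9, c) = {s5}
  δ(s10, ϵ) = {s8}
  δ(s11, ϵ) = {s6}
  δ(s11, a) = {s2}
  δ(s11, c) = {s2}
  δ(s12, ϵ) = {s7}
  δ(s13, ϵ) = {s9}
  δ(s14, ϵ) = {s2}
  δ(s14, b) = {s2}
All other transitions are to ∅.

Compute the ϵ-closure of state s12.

{s6, s7, s8, s9, s10, s11, s12}

Start with {s12}.
From s12 via ϵ: add s7.
From s7 via ϵ: add s11.
From s11 via ϵ: add s6.
From s6 via ϵ: add s9.
From s9 via ϵ: add s10.
From s10 via ϵ: add s8.
No new states can be added; the closed set is {s6, s7, s8, s9, s10, s11, s12}.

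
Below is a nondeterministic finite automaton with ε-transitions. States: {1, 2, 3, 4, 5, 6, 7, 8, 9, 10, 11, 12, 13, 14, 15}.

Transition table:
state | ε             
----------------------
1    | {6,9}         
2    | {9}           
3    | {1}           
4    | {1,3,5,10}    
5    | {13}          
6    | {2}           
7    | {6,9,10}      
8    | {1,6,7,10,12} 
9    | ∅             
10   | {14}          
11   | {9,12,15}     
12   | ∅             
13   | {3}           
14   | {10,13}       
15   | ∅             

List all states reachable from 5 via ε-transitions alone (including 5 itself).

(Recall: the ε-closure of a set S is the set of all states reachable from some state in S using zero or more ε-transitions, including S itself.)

{1, 2, 3, 5, 6, 9, 13}

Start with {5}.
From 5 via ε: add 13.
From 13 via ε: add 3.
From 3 via ε: add 1.
From 1 via ε: add 6, 9.
From 6 via ε: add 2.
No new states can be added; the closed set is {1, 2, 3, 5, 6, 9, 13}.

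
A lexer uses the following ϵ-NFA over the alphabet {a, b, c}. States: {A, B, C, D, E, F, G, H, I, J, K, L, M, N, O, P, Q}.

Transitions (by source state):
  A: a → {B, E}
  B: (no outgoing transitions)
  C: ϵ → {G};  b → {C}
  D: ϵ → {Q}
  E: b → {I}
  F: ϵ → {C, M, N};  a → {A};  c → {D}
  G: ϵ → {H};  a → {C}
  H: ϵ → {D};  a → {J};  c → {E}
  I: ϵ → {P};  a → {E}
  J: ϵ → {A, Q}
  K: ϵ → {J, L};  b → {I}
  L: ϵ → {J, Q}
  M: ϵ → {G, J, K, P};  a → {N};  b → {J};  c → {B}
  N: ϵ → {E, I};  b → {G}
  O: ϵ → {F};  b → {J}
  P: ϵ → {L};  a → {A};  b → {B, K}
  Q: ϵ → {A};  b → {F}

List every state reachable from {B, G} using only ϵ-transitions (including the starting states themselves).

{A, B, D, G, H, Q}

Start with {B, G}.
From G via ϵ: add H.
From H via ϵ: add D.
From D via ϵ: add Q.
From Q via ϵ: add A.
No new states can be added; the closed set is {A, B, D, G, H, Q}.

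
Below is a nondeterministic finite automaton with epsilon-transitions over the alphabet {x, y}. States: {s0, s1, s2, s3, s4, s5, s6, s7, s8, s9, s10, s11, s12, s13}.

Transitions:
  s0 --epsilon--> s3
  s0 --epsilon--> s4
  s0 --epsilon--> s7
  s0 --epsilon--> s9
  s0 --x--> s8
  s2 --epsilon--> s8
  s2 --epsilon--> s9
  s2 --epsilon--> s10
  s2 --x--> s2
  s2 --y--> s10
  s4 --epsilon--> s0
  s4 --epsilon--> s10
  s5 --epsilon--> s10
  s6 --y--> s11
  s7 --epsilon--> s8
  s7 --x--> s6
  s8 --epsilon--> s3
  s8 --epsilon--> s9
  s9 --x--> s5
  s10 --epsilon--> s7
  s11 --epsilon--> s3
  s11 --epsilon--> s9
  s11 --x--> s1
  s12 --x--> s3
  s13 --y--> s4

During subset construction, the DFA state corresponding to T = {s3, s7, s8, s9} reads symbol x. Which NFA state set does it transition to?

{s3, s5, s6, s7, s8, s9, s10}

s7 on x → {s6}.
s9 on x → {s5}.
No x-transition from s3, s8.
Union after reading x: {s5, s6}.
Now take the epsilon-closure:
From s5 via epsilon: add s10.
From s10 via epsilon: add s7.
From s7 via epsilon: add s8.
From s8 via epsilon: add s3, s9.
No new states can be added; the closed set is {s3, s5, s6, s7, s8, s9, s10}.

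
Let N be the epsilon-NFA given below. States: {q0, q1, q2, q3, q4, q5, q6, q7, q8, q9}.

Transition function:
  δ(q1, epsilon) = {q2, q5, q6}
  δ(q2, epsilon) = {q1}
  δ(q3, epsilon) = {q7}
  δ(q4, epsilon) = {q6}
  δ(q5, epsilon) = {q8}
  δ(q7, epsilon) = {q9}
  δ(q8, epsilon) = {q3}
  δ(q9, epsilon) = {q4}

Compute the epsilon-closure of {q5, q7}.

{q3, q4, q5, q6, q7, q8, q9}

Start with {q5, q7}.
From q5 via epsilon: add q8.
From q7 via epsilon: add q9.
From q8 via epsilon: add q3.
From q9 via epsilon: add q4.
From q4 via epsilon: add q6.
No new states can be added; the closed set is {q3, q4, q5, q6, q7, q8, q9}.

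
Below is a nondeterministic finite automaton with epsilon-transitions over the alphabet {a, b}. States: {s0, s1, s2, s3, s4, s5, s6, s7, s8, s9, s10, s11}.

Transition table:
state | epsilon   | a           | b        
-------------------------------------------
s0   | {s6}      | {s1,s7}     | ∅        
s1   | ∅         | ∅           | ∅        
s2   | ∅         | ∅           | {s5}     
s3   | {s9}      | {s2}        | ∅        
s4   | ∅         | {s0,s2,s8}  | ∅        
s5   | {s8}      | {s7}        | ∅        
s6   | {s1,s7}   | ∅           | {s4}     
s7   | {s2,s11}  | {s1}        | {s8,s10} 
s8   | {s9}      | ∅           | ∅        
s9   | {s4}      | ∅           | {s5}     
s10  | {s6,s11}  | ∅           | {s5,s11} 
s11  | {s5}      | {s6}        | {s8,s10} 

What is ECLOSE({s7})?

{s2, s4, s5, s7, s8, s9, s11}

Start with {s7}.
From s7 via epsilon: add s2, s11.
From s11 via epsilon: add s5.
From s5 via epsilon: add s8.
From s8 via epsilon: add s9.
From s9 via epsilon: add s4.
No new states can be added; the closed set is {s2, s4, s5, s7, s8, s9, s11}.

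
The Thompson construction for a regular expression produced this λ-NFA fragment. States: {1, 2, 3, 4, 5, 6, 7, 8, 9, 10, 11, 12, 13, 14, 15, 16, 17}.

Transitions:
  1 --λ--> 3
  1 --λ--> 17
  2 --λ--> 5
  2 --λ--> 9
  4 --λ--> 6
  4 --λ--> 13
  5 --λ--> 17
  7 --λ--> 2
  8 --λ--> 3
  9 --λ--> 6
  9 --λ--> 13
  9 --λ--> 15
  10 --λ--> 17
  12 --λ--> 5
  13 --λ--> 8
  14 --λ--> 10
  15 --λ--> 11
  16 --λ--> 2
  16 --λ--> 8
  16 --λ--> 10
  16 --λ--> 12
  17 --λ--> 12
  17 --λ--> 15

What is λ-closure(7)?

{2, 3, 5, 6, 7, 8, 9, 11, 12, 13, 15, 17}

Start with {7}.
From 7 via λ: add 2.
From 2 via λ: add 5, 9.
From 5 via λ: add 17.
From 9 via λ: add 6, 13, 15.
From 13 via λ: add 8.
From 15 via λ: add 11.
From 17 via λ: add 12.
From 8 via λ: add 3.
No new states can be added; the closed set is {2, 3, 5, 6, 7, 8, 9, 11, 12, 13, 15, 17}.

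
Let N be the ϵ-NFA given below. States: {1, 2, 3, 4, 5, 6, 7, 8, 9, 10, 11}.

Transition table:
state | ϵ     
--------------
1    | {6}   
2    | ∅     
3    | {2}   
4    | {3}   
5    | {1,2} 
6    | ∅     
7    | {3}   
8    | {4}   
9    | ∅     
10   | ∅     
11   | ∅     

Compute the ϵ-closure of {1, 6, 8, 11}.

{1, 2, 3, 4, 6, 8, 11}

Start with {1, 6, 8, 11}.
From 8 via ϵ: add 4.
From 4 via ϵ: add 3.
From 3 via ϵ: add 2.
No new states can be added; the closed set is {1, 2, 3, 4, 6, 8, 11}.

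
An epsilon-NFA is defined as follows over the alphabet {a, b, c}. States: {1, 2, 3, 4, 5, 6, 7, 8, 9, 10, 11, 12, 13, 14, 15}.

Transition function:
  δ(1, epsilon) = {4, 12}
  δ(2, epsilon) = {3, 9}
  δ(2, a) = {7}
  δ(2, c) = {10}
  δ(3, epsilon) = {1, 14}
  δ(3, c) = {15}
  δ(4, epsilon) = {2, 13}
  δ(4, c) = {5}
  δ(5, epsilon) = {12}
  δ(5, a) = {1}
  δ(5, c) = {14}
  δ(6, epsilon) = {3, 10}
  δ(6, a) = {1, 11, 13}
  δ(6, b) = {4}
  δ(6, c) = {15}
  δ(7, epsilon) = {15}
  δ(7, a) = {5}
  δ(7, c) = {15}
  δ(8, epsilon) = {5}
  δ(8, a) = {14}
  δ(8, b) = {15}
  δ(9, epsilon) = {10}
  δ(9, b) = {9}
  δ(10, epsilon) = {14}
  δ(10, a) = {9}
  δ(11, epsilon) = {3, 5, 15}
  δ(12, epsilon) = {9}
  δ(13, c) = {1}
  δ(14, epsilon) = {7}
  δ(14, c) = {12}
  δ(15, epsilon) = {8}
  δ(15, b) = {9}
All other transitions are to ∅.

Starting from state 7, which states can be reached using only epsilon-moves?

{5, 7, 8, 9, 10, 12, 14, 15}

Start with {7}.
From 7 via epsilon: add 15.
From 15 via epsilon: add 8.
From 8 via epsilon: add 5.
From 5 via epsilon: add 12.
From 12 via epsilon: add 9.
From 9 via epsilon: add 10.
From 10 via epsilon: add 14.
No new states can be added; the closed set is {5, 7, 8, 9, 10, 12, 14, 15}.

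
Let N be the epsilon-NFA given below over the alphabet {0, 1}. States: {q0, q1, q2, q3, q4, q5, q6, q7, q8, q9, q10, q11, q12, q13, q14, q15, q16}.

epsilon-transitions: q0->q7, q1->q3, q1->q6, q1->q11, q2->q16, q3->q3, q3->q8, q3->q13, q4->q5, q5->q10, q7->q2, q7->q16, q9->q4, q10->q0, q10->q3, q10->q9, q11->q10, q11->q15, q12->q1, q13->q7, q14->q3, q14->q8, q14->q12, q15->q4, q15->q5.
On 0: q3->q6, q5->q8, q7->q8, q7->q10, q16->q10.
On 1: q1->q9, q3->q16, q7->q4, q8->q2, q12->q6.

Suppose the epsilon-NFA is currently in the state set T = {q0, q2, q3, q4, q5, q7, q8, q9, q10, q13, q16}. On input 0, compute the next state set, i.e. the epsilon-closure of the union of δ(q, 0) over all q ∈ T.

q3 on 0 → {q6}.
q5 on 0 → {q8}.
q7 on 0 → {q8, q10}.
q16 on 0 → {q10}.
No 0-transition from q0, q2, q4, q8, q9, q10, q13.
Union after reading 0: {q6, q8, q10}.
Now take the epsilon-closure:
From q10 via epsilon: add q0, q3, q9.
From q0 via epsilon: add q7.
From q3 via epsilon: add q13.
From q9 via epsilon: add q4.
From q4 via epsilon: add q5.
From q7 via epsilon: add q2, q16.
No new states can be added; the closed set is {q0, q2, q3, q4, q5, q6, q7, q8, q9, q10, q13, q16}.

{q0, q2, q3, q4, q5, q6, q7, q8, q9, q10, q13, q16}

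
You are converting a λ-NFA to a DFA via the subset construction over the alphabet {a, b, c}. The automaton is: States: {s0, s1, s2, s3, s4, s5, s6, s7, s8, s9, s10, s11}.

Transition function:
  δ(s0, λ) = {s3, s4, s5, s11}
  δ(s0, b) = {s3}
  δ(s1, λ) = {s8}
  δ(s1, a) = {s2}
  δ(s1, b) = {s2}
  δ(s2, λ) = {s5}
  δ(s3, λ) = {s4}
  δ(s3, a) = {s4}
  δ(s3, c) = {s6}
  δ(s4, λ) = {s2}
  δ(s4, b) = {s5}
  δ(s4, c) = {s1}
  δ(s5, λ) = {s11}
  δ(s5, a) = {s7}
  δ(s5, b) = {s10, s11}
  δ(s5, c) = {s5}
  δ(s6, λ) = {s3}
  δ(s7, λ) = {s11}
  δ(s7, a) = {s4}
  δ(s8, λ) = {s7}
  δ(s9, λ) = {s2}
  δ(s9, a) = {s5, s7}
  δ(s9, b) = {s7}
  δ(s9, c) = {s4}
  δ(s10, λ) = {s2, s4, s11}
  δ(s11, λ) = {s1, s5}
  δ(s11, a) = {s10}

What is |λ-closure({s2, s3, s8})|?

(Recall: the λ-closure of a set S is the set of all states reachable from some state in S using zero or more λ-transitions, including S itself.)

8

Start with {s2, s3, s8}.
From s2 via λ: add s5.
From s3 via λ: add s4.
From s8 via λ: add s7.
From s5 via λ: add s11.
From s11 via λ: add s1.
λ-closure = {s1, s2, s3, s4, s5, s7, s8, s11}, which has 8 states.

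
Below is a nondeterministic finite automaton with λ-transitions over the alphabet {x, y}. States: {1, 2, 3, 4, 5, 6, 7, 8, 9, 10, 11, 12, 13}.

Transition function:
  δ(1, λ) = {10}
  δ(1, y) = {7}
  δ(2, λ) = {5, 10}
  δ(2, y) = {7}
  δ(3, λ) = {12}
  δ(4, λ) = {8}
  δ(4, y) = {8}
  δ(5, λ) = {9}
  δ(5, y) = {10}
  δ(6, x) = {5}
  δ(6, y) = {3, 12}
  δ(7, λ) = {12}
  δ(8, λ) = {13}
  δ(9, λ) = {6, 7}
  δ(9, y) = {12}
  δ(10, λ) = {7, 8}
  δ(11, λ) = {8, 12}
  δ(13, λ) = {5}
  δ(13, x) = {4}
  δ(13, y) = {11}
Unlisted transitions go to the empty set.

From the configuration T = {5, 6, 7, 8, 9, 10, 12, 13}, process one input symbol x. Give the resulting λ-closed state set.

6 on x → {5}.
13 on x → {4}.
No x-transition from 5, 7, 8, 9, 10, 12.
Union after reading x: {4, 5}.
Now take the λ-closure:
From 4 via λ: add 8.
From 5 via λ: add 9.
From 8 via λ: add 13.
From 9 via λ: add 6, 7.
From 7 via λ: add 12.
No new states can be added; the closed set is {4, 5, 6, 7, 8, 9, 12, 13}.

{4, 5, 6, 7, 8, 9, 12, 13}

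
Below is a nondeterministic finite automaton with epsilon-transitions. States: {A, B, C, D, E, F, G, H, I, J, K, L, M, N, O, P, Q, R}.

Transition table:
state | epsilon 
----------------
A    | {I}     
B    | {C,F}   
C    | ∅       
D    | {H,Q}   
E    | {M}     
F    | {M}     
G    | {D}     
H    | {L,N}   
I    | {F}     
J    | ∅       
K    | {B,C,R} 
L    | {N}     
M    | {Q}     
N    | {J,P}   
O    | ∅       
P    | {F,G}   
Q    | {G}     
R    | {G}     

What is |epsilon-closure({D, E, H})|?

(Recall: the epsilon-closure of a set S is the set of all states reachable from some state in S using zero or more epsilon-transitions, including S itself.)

Start with {D, E, H}.
From D via epsilon: add Q.
From E via epsilon: add M.
From H via epsilon: add L, N.
From N via epsilon: add J, P.
From Q via epsilon: add G.
From P via epsilon: add F.
epsilon-closure = {D, E, F, G, H, J, L, M, N, P, Q}, which has 11 states.

11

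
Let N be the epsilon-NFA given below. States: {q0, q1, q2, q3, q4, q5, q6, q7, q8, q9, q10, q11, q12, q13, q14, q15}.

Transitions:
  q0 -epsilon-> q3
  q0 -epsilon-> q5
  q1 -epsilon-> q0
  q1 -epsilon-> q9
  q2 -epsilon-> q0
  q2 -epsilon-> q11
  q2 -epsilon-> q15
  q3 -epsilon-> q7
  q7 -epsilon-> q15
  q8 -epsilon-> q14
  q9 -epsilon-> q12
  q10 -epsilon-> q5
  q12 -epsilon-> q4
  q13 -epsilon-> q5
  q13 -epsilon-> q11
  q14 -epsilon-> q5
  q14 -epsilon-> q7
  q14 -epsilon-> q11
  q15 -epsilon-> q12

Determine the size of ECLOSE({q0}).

7

Start with {q0}.
From q0 via epsilon: add q3, q5.
From q3 via epsilon: add q7.
From q7 via epsilon: add q15.
From q15 via epsilon: add q12.
From q12 via epsilon: add q4.
epsilon-closure = {q0, q3, q4, q5, q7, q12, q15}, which has 7 states.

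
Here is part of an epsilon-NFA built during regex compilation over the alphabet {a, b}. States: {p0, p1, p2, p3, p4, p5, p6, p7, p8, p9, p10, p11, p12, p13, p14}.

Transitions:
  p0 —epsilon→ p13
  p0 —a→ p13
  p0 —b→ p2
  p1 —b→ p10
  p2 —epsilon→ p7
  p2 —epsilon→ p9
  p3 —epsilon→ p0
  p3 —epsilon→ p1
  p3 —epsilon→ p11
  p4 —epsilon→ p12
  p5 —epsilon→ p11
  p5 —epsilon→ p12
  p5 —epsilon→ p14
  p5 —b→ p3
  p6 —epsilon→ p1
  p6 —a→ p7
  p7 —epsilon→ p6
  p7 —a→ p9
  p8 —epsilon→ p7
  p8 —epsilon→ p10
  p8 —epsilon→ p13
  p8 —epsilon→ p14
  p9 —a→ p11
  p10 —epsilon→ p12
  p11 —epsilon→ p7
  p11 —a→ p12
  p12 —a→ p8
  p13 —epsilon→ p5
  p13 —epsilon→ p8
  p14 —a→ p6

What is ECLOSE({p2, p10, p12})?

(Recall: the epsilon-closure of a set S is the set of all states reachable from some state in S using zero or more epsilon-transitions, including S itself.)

{p1, p2, p6, p7, p9, p10, p12}

Start with {p2, p10, p12}.
From p2 via epsilon: add p7, p9.
From p7 via epsilon: add p6.
From p6 via epsilon: add p1.
No new states can be added; the closed set is {p1, p2, p6, p7, p9, p10, p12}.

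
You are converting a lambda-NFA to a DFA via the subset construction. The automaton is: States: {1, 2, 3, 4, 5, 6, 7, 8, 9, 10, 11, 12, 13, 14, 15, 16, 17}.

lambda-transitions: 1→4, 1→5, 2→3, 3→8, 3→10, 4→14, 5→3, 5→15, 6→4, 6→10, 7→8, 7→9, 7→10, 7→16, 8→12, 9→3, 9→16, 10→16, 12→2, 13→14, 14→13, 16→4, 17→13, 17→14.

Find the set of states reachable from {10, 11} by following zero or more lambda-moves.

Start with {10, 11}.
From 10 via lambda: add 16.
From 16 via lambda: add 4.
From 4 via lambda: add 14.
From 14 via lambda: add 13.
No new states can be added; the closed set is {4, 10, 11, 13, 14, 16}.

{4, 10, 11, 13, 14, 16}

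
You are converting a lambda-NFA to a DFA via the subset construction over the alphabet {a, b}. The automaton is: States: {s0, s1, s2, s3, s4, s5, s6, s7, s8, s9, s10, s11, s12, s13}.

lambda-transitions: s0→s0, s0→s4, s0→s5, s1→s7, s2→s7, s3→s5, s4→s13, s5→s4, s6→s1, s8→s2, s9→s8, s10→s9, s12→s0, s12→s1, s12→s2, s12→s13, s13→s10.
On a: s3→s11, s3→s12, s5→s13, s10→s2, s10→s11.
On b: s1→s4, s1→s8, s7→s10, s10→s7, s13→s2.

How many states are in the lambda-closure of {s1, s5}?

9

Start with {s1, s5}.
From s1 via lambda: add s7.
From s5 via lambda: add s4.
From s4 via lambda: add s13.
From s13 via lambda: add s10.
From s10 via lambda: add s9.
From s9 via lambda: add s8.
From s8 via lambda: add s2.
lambda-closure = {s1, s2, s4, s5, s7, s8, s9, s10, s13}, which has 9 states.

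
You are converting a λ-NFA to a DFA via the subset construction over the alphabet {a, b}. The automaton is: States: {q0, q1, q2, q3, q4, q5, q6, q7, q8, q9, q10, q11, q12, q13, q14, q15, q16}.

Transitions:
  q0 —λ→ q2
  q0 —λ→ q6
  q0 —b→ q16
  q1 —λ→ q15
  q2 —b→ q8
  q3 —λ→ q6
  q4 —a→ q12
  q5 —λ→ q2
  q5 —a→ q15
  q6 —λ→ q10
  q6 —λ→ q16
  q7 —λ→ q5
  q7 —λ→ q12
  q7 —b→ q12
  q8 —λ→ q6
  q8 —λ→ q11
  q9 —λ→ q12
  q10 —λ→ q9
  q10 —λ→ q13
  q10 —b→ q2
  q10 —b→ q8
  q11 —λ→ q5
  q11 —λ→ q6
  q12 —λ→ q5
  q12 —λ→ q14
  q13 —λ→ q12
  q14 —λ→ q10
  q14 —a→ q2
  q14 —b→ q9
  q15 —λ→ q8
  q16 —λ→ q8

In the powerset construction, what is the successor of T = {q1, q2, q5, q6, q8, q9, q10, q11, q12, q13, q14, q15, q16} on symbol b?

{q2, q5, q6, q8, q9, q10, q11, q12, q13, q14, q16}

q2 on b → {q8}.
q10 on b → {q2, q8}.
q14 on b → {q9}.
No b-transition from q1, q5, q6, q8, q9, q11, q12, q13, q15, q16.
Union after reading b: {q2, q8, q9}.
Now take the λ-closure:
From q8 via λ: add q6, q11.
From q9 via λ: add q12.
From q6 via λ: add q10, q16.
From q11 via λ: add q5.
From q12 via λ: add q14.
From q10 via λ: add q13.
No new states can be added; the closed set is {q2, q5, q6, q8, q9, q10, q11, q12, q13, q14, q16}.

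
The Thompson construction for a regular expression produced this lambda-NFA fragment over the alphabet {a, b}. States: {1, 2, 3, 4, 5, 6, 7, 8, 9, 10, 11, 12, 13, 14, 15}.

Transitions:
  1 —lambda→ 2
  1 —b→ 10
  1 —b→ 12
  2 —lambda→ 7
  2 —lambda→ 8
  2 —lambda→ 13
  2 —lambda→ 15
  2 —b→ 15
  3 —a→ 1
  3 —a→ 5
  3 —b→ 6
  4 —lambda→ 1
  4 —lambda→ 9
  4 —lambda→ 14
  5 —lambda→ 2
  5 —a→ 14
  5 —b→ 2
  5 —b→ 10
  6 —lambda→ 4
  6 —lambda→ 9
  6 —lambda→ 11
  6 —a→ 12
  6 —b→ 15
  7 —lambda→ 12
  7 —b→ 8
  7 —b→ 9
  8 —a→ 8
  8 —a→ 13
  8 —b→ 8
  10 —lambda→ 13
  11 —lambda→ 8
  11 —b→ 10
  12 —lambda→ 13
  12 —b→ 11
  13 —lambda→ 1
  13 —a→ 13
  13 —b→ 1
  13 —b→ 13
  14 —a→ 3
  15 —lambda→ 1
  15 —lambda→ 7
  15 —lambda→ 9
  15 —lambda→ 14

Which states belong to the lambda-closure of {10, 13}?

Start with {10, 13}.
From 13 via lambda: add 1.
From 1 via lambda: add 2.
From 2 via lambda: add 7, 8, 15.
From 7 via lambda: add 12.
From 15 via lambda: add 9, 14.
No new states can be added; the closed set is {1, 2, 7, 8, 9, 10, 12, 13, 14, 15}.

{1, 2, 7, 8, 9, 10, 12, 13, 14, 15}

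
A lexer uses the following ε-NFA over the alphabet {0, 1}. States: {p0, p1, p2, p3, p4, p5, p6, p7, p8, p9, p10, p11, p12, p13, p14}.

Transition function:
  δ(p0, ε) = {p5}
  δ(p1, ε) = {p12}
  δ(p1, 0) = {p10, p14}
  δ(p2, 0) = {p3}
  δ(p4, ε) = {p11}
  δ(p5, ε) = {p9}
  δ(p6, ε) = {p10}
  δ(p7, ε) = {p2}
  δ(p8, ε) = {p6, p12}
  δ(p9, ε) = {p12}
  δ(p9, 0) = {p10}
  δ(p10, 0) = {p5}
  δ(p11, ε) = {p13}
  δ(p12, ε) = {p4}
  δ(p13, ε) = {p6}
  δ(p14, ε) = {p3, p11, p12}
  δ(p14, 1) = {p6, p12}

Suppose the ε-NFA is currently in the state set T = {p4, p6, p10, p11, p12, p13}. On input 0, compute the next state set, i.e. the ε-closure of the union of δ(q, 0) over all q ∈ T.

{p4, p5, p6, p9, p10, p11, p12, p13}

p10 on 0 → {p5}.
No 0-transition from p4, p6, p11, p12, p13.
Union after reading 0: {p5}.
Now take the ε-closure:
From p5 via ε: add p9.
From p9 via ε: add p12.
From p12 via ε: add p4.
From p4 via ε: add p11.
From p11 via ε: add p13.
From p13 via ε: add p6.
From p6 via ε: add p10.
No new states can be added; the closed set is {p4, p5, p6, p9, p10, p11, p12, p13}.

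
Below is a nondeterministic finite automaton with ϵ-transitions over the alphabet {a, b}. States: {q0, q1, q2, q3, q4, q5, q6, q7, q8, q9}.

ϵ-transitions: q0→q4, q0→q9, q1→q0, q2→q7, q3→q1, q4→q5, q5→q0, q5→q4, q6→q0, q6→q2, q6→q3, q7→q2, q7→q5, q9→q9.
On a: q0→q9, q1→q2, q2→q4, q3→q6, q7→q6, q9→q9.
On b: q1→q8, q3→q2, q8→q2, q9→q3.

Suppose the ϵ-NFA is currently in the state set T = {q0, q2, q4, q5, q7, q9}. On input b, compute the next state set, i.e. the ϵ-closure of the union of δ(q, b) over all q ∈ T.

q9 on b → {q3}.
No b-transition from q0, q2, q4, q5, q7.
Union after reading b: {q3}.
Now take the ϵ-closure:
From q3 via ϵ: add q1.
From q1 via ϵ: add q0.
From q0 via ϵ: add q4, q9.
From q4 via ϵ: add q5.
No new states can be added; the closed set is {q0, q1, q3, q4, q5, q9}.

{q0, q1, q3, q4, q5, q9}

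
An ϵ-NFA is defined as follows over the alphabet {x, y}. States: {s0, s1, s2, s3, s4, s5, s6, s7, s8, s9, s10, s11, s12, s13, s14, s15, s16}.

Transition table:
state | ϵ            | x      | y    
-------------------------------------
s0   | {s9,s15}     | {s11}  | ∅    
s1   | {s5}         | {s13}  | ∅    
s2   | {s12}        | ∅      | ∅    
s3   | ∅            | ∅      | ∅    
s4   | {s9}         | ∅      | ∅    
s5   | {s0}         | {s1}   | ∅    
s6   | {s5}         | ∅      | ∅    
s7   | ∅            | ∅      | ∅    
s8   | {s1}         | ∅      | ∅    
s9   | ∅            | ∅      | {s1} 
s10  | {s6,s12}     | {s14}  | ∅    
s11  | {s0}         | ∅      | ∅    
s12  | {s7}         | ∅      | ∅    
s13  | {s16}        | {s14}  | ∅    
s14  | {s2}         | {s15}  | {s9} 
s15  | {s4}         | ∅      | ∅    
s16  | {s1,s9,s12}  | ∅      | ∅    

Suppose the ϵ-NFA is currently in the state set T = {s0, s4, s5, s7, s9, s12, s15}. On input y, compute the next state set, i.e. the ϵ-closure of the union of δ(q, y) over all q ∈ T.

{s0, s1, s4, s5, s9, s15}

s9 on y → {s1}.
No y-transition from s0, s4, s5, s7, s12, s15.
Union after reading y: {s1}.
Now take the ϵ-closure:
From s1 via ϵ: add s5.
From s5 via ϵ: add s0.
From s0 via ϵ: add s9, s15.
From s15 via ϵ: add s4.
No new states can be added; the closed set is {s0, s1, s4, s5, s9, s15}.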